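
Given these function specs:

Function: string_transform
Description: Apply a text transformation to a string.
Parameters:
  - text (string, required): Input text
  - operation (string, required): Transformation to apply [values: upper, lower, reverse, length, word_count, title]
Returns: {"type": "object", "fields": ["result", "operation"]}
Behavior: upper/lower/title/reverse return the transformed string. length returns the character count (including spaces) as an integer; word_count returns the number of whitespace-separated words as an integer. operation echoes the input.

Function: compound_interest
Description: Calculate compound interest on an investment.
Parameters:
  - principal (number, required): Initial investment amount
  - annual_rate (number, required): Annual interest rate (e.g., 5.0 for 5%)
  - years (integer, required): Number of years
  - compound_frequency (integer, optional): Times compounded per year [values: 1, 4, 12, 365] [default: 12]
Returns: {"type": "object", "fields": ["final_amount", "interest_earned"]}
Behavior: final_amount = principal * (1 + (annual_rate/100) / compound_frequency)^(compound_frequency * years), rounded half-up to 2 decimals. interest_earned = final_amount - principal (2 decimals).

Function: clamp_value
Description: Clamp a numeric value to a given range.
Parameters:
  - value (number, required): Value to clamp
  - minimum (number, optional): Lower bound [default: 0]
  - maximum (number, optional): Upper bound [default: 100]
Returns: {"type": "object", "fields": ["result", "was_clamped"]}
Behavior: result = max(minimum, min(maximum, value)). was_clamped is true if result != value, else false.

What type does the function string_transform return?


The string_transform spec declares Returns: {"type": "object", "fields": ["result", "operation"]}
Type:
object


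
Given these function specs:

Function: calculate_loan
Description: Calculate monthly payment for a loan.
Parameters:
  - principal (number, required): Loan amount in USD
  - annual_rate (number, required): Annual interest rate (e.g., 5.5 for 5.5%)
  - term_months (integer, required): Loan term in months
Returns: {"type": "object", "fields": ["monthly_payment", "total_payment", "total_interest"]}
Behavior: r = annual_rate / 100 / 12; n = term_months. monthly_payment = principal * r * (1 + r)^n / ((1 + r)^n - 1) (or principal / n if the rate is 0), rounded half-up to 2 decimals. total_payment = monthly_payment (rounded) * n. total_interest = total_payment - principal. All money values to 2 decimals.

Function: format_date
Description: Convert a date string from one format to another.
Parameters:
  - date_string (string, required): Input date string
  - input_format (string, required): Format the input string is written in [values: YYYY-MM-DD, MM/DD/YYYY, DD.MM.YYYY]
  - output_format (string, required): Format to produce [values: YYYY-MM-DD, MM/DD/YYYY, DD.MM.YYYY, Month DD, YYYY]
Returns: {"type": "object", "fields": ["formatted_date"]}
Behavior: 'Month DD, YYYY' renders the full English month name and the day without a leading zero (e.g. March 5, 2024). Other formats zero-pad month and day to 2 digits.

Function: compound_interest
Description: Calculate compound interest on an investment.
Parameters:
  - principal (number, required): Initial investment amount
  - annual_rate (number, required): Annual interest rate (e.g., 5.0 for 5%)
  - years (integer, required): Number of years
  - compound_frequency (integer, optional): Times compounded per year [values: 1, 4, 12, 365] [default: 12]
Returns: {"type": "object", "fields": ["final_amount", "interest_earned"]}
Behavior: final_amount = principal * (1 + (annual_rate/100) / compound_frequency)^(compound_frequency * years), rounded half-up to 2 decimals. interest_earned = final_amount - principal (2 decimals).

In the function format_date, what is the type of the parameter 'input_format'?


The format_date spec declares:
  - input_format (string, required): Format the input string is written in [values: YYYY-MM-DD, MM/DD/YYYY, DD.MM.YYYY]
Type:
string


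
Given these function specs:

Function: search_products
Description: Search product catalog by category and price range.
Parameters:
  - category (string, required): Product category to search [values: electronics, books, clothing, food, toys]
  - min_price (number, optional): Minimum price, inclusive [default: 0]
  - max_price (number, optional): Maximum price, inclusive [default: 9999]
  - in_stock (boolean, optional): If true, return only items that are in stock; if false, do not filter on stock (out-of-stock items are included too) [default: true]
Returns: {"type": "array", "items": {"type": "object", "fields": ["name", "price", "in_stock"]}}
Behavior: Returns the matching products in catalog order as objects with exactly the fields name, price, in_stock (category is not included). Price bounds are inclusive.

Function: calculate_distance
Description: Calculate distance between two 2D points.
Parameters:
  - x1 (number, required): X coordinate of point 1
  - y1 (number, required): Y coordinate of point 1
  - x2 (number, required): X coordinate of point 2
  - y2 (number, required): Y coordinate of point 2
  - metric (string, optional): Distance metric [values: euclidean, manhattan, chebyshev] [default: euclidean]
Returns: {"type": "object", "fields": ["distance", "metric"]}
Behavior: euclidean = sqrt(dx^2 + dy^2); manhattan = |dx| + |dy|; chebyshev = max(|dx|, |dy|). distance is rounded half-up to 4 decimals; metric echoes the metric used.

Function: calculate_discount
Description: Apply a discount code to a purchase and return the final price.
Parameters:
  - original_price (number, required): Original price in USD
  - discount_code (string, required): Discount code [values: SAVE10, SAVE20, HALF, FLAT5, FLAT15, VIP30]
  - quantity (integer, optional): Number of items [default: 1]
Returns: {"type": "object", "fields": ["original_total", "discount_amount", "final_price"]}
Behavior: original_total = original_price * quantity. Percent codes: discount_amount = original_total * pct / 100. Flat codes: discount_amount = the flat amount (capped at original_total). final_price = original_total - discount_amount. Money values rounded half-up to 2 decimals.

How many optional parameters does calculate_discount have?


Parameters of calculate_discount: original_price (required), discount_code (required), quantity (optional)
Optional count:
1


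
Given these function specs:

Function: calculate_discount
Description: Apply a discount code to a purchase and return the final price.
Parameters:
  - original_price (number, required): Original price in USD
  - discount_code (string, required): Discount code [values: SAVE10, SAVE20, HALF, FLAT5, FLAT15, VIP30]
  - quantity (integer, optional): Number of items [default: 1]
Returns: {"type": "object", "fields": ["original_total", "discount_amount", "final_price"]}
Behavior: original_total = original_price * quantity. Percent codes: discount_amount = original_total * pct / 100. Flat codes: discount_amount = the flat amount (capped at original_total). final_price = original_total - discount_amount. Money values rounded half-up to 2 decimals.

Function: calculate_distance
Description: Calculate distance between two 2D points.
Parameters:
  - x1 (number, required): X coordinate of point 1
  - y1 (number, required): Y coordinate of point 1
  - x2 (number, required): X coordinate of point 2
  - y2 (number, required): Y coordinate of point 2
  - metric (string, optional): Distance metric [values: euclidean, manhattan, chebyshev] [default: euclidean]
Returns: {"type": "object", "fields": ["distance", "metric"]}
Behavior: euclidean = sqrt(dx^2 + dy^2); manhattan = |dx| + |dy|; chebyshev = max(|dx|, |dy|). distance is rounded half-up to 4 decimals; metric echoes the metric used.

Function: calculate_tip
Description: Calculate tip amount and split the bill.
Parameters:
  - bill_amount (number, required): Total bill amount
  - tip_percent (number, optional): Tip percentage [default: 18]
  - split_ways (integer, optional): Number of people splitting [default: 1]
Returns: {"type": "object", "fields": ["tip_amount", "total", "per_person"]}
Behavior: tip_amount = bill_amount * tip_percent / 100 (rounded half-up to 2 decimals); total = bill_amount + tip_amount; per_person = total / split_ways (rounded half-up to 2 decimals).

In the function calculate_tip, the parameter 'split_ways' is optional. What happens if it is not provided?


The calculate_tip spec declares:
  - split_ways (integer, optional): Number of people splitting [default: 1]
It defaults to 1


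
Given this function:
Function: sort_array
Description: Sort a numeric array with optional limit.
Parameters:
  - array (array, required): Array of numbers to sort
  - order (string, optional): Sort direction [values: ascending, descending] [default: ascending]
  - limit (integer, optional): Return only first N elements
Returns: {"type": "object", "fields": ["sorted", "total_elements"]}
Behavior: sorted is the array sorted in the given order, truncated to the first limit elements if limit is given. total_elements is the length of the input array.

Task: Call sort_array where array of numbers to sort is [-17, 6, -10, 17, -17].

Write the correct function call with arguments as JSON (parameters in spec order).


Mapping each described value to its parameter name:
  'Array of numbers to sort' -> array = [-17, 6, -10, 17, -17]
sort_array({"array": [-17, 6, -10, 17, -17]})


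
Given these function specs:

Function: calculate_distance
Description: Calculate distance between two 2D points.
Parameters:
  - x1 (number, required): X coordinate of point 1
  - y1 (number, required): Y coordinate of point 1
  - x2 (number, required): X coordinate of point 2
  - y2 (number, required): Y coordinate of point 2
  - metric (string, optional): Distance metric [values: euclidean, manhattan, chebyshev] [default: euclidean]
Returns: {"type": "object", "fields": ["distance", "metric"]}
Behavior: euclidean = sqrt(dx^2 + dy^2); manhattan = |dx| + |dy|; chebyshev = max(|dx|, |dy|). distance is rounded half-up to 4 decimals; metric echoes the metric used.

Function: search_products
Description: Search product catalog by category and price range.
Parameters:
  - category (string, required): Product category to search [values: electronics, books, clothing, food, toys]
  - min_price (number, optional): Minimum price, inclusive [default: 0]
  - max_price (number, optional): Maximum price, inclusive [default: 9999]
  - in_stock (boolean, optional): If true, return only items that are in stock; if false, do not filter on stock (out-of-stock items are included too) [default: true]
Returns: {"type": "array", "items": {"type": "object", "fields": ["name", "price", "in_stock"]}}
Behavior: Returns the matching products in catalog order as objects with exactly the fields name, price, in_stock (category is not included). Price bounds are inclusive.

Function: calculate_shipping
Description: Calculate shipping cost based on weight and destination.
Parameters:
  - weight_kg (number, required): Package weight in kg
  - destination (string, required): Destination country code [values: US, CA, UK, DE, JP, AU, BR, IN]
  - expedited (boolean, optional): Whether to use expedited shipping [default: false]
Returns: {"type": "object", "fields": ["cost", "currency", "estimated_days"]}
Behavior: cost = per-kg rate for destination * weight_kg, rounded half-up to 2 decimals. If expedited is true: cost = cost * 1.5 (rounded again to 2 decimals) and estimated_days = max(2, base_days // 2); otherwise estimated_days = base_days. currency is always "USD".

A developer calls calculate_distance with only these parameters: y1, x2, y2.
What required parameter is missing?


Required parameters: x1, y1, x2, y2
Provided: y1, x2, y2
Missing: x1
x1


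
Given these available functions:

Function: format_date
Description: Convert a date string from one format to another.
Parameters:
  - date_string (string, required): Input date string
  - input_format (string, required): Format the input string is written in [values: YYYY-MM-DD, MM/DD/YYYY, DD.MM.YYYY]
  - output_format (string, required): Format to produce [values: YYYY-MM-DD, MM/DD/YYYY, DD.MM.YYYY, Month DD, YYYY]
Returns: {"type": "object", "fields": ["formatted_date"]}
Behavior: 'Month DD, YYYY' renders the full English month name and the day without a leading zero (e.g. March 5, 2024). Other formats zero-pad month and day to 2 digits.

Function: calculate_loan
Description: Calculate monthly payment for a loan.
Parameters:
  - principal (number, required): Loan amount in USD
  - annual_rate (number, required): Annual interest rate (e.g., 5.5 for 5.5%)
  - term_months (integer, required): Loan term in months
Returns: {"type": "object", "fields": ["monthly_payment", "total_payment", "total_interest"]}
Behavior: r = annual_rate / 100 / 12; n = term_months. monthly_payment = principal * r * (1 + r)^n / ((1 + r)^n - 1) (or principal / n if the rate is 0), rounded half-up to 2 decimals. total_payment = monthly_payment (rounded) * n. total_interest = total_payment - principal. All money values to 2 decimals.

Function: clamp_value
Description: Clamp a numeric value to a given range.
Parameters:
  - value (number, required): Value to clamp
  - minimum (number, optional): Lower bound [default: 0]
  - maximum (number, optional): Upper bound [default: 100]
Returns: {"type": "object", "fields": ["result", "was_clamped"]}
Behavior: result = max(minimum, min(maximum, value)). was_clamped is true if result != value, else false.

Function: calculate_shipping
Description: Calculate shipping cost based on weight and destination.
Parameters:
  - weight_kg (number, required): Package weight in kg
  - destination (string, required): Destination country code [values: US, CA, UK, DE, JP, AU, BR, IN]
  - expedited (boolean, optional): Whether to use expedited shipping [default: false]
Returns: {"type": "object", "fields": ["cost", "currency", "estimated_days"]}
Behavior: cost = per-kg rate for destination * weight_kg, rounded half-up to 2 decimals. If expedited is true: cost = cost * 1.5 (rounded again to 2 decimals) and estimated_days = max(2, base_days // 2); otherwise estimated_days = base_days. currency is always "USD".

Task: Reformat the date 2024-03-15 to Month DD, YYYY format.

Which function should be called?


The task needs a function whose description is: Convert a date string from one format to another.
format_date


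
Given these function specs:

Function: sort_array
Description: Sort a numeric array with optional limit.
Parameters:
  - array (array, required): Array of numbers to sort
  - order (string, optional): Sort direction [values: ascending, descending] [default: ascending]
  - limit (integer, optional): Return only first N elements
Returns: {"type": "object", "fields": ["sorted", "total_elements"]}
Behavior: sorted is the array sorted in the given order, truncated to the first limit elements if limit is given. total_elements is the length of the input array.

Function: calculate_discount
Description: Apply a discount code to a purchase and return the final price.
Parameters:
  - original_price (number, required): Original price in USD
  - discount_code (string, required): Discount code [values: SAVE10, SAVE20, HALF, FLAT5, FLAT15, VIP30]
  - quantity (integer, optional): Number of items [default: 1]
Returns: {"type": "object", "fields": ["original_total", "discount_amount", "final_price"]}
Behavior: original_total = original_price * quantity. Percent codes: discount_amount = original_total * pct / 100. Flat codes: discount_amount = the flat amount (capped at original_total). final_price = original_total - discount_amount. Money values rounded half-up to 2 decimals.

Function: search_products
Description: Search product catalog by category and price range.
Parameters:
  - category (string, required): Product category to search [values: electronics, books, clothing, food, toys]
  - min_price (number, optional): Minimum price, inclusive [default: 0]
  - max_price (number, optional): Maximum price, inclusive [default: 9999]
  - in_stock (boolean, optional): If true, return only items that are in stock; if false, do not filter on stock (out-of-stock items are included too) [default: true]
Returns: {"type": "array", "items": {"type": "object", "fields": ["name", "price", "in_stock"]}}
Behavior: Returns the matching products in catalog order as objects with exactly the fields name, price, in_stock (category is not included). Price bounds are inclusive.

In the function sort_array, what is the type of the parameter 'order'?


The sort_array spec declares:
  - order (string, optional): Sort direction [values: ascending, descending] [default: ascending]
Type:
string


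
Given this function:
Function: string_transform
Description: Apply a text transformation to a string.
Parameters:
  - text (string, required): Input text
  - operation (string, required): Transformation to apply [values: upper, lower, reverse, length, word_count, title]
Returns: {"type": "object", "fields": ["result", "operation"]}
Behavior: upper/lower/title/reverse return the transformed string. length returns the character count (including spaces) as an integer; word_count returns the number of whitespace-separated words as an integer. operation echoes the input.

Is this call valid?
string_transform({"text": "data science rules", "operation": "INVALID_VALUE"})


Checking parameter values...
Parameter 'operation' has value 'INVALID_VALUE' not in allowed: upper, lower, reverse, length, word_count, title
Invalid - 'operation' must be one of upper, lower, reverse, length, word_count, title


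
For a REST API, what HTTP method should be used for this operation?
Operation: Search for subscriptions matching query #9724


GET = read, POST = create, PUT = update/replace, DELETE = remove
This operation is a read.
GET


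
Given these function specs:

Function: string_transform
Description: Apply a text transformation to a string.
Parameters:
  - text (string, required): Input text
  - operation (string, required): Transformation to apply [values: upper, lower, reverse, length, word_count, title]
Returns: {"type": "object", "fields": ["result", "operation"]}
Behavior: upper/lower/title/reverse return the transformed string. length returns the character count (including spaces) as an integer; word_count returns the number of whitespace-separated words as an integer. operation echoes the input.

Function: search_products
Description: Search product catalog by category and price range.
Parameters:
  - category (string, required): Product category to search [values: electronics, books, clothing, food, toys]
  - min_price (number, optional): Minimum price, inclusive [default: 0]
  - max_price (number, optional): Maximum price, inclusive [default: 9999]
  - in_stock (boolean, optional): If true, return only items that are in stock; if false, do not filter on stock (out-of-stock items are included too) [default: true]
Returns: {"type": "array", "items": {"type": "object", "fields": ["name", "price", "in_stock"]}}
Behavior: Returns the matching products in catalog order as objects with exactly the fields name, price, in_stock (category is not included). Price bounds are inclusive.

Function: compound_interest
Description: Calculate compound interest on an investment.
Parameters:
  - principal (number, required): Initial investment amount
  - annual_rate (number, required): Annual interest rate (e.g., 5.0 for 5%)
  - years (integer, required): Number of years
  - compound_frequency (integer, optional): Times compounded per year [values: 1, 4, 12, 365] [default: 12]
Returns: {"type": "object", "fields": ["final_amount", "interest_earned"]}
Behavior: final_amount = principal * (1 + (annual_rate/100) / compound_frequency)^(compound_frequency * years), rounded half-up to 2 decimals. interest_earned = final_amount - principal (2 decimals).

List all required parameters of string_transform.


Parameters of string_transform and their required/optional flag:
  text: required
  operation: required
operation, text


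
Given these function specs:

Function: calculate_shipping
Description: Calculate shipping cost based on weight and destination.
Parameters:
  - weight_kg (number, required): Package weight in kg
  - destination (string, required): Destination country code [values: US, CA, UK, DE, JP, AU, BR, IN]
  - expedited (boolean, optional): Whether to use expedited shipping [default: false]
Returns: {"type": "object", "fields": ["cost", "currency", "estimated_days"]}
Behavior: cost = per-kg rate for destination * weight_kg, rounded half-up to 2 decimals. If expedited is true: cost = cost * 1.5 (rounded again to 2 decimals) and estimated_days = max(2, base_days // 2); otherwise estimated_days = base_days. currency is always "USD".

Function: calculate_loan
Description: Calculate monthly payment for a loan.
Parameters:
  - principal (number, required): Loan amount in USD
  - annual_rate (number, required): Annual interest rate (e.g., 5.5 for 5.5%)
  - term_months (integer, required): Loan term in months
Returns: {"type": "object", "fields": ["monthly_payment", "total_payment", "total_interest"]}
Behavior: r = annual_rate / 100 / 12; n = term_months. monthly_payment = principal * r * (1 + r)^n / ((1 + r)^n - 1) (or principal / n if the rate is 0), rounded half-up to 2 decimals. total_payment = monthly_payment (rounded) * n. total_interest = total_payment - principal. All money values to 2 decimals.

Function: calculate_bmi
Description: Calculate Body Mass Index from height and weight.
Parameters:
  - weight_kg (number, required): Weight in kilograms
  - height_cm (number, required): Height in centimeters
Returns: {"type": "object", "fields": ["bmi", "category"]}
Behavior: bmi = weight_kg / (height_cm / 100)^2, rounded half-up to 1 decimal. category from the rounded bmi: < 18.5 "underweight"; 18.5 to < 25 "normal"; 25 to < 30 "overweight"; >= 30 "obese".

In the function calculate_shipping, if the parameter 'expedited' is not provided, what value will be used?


The calculate_shipping spec declares:
  - expedited (boolean, optional): Whether to use expedited shipping [default: false]
Default:
false


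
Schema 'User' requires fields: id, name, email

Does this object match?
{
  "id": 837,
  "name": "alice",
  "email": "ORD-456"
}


Checking required fields... All present.
Valid - all required fields present


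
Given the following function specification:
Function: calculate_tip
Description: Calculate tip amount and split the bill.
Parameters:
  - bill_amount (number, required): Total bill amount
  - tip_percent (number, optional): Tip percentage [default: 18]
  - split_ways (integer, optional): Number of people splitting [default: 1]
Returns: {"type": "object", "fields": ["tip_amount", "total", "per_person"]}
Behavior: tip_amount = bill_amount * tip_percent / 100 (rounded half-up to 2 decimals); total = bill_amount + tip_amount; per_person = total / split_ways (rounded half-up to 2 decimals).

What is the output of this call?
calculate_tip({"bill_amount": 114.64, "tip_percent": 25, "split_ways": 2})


tip_amount = 114.64 * 25/100 = 28.66 -> 28.66
total = 114.64 + 28.66 = 143.30
per_person = 143.30 / 2 = 71.65 -> 71.65
Output:
{"tip_amount": 28.66, "total": 143.3, "per_person": 71.65}


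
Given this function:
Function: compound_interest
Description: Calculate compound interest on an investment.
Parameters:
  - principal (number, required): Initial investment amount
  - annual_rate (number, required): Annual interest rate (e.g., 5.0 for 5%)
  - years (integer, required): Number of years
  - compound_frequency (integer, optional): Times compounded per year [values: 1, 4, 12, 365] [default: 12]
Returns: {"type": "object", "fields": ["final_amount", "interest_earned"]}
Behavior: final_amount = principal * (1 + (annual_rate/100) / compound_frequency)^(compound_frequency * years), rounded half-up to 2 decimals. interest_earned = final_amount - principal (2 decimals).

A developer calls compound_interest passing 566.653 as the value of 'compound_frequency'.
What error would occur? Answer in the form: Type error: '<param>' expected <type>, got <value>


Spec: 'compound_frequency' is declared as integer; 566.653 is a non-integer number.
Type error: 'compound_frequency' expected integer, got 566.653


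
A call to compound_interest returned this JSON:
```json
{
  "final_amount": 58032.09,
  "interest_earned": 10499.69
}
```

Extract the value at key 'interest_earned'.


10499.69


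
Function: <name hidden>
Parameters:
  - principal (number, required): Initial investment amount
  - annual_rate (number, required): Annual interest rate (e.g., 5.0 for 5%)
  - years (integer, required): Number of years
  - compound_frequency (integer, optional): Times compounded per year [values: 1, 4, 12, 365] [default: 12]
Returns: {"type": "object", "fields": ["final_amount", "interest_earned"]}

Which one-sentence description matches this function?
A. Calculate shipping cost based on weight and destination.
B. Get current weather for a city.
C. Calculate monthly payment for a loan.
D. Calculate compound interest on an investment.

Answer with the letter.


Parameters principal, annual_rate, years, compound_frequency and return ["final_amount", "interest_earned"] fit: Calculate compound interest on an investment.
D


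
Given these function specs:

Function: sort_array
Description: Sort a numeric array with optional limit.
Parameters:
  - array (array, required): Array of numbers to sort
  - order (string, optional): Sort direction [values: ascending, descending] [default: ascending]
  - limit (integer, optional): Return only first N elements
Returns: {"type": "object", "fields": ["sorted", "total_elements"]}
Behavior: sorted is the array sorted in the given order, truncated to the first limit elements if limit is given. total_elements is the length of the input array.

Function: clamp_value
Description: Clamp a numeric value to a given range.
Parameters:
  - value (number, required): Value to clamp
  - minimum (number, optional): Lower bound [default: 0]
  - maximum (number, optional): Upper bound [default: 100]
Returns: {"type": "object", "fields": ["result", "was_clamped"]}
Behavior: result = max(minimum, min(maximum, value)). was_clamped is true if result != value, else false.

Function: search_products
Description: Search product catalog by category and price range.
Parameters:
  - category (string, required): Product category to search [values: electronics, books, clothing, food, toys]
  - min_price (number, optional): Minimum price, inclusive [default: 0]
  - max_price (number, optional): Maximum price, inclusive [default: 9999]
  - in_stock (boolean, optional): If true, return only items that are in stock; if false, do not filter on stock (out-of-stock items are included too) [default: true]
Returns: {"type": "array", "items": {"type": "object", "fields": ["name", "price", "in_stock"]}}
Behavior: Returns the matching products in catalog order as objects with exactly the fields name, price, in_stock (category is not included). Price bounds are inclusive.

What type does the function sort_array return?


The sort_array spec declares Returns: {"type": "object", "fields": ["sorted", "total_elements"]}
Type:
object


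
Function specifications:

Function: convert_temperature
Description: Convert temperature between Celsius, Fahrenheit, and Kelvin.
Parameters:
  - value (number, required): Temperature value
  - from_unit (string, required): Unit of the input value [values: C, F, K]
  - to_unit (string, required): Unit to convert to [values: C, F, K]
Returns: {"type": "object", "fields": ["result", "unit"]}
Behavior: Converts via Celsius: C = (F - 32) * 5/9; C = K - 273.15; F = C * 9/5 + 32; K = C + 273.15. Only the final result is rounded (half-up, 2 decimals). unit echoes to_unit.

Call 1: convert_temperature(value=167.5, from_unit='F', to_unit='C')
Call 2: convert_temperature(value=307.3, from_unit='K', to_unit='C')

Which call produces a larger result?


Call 1:
  To C: (167.5 - 32) * 5/9 = 75.277778
  Target is C: 75.277778
  Round to 2 decimals: 75.28
  -> 75.28 C
Call 2:
  To C: 307.3 - 273.15 = 34.15
  Target is C: 34.15
  Round to 2 decimals: 34.15
  -> 34.15 C
Call 1 (75.28 C)


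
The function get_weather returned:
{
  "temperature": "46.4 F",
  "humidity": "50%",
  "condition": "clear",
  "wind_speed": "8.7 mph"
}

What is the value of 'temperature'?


46.4 F


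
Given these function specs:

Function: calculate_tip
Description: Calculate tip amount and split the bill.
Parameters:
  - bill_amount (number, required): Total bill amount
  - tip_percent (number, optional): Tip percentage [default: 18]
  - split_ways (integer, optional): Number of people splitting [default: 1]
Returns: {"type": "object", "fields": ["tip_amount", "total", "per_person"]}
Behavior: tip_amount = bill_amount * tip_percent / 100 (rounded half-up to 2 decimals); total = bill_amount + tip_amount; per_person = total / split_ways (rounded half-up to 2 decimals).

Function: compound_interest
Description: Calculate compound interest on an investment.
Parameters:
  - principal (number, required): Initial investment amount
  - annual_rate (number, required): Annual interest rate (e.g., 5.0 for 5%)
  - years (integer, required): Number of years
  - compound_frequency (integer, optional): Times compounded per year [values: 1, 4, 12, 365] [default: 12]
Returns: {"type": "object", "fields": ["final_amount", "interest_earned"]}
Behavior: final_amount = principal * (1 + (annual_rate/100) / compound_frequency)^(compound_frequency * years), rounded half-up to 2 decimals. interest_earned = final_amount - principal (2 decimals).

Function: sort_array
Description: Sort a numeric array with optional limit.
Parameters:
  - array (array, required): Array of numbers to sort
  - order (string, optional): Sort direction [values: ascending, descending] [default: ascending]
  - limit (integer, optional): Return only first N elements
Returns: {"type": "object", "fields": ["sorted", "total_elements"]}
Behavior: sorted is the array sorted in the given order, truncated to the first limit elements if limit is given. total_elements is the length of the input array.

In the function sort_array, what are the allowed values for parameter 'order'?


The sort_array spec declares:
  - order (string, optional): Sort direction [values: ascending, descending] [default: ascending]
Allowed values:
ascending, descending


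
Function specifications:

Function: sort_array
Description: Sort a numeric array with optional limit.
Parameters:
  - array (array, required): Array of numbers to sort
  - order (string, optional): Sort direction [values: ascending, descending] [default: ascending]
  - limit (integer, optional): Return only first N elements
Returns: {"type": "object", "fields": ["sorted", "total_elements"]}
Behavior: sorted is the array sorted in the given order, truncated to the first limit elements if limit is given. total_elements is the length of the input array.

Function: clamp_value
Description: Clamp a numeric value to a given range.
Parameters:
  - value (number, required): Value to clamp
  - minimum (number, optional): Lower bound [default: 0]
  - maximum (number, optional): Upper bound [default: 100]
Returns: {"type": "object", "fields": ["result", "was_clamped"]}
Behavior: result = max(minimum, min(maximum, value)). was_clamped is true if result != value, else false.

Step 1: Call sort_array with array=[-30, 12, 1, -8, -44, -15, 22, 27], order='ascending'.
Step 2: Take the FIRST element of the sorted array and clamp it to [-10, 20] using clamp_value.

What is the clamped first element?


Step 1: sort_array(order=ascending)
  sorted: [-44, -30, -15, -8, 1, 12, 22, 27]
  -> first element = -44
Step 2: clamp_value(value=-44, minimum=-10, maximum=20)
  result = max(-10, min(20, -44)) = max(-10, -44) = -10
  was_clamped = (-10 != -44) = true
  -> result = -10
-10


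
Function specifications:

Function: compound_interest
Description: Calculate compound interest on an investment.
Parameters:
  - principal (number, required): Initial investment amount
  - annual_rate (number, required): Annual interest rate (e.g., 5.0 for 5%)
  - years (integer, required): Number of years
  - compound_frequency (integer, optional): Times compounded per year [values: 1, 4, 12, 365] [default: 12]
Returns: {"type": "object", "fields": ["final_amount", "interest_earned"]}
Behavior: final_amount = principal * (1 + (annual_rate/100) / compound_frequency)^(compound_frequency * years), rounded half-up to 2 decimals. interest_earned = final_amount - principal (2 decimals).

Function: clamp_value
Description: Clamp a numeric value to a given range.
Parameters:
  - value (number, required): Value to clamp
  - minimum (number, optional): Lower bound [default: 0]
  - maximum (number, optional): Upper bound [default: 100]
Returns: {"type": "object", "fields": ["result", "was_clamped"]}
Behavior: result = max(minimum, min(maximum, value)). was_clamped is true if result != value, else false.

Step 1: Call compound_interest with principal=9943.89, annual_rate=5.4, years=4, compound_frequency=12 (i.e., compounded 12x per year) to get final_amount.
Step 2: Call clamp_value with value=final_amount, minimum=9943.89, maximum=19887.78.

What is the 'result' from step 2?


Step 1: compound_interest
  rate per period = 5.4/100/12 = 0.0045 (keep full precision); periods = 12 * 4 = 48
  (1 + 0.0045)^48 = 1.24050115
  final_amount = 9943.89 * 1.24050115 = 12335.407004 -> 12335.41
  interest_earned = 12335.41 - 9943.89 = 2391.52
  -> final_amount = 12335.41
Step 2: clamp_value(value=12335.41, minimum=9943.89, maximum=19887.78)
  result = max(9943.89, min(19887.78, 12335.41)) = max(9943.89, 12335.41) = 12335.41
  was_clamped = (12335.41 != 12335.41) = false
  -> result = 12335.41
12335.41


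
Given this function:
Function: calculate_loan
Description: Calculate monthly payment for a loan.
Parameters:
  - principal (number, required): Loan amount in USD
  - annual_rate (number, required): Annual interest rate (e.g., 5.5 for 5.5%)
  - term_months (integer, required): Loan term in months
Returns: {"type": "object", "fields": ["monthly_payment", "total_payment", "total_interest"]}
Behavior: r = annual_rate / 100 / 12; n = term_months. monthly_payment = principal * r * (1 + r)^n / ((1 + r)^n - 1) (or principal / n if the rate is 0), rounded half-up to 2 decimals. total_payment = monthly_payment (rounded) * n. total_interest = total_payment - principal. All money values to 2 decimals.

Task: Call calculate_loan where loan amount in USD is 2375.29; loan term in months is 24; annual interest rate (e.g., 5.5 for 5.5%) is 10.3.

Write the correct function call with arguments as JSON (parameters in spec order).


Mapping each described value to its parameter name:
  'Loan amount in USD' -> principal = 2375.29
  'Loan term in months' -> term_months = 24
  'Annual interest rate (e.g., 5.5 for 5.5%)' -> annual_rate = 10.3
calculate_loan({"principal": 2375.29, "annual_rate": 10.3, "term_months": 24})


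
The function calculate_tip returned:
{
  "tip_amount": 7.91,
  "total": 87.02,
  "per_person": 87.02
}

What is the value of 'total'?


87.02


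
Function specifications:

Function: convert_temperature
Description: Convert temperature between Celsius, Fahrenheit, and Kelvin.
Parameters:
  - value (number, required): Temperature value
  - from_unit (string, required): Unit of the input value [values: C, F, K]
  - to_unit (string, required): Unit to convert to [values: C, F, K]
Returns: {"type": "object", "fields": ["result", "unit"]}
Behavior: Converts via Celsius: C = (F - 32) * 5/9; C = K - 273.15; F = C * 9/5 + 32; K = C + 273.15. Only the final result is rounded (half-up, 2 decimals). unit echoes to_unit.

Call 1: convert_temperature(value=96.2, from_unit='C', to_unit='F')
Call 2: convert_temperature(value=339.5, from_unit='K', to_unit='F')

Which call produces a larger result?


Call 1:
  Input already in C: 96.2
  To F: 96.2 * 9/5 + 32 = 205.16
  Round to 2 decimals: 205.16
  -> 205.16 F
Call 2:
  To C: 339.5 - 273.15 = 66.35
  To F: 66.35 * 9/5 + 32 = 151.43
  Round to 2 decimals: 151.43
  -> 151.43 F
Call 1 (205.16 F)


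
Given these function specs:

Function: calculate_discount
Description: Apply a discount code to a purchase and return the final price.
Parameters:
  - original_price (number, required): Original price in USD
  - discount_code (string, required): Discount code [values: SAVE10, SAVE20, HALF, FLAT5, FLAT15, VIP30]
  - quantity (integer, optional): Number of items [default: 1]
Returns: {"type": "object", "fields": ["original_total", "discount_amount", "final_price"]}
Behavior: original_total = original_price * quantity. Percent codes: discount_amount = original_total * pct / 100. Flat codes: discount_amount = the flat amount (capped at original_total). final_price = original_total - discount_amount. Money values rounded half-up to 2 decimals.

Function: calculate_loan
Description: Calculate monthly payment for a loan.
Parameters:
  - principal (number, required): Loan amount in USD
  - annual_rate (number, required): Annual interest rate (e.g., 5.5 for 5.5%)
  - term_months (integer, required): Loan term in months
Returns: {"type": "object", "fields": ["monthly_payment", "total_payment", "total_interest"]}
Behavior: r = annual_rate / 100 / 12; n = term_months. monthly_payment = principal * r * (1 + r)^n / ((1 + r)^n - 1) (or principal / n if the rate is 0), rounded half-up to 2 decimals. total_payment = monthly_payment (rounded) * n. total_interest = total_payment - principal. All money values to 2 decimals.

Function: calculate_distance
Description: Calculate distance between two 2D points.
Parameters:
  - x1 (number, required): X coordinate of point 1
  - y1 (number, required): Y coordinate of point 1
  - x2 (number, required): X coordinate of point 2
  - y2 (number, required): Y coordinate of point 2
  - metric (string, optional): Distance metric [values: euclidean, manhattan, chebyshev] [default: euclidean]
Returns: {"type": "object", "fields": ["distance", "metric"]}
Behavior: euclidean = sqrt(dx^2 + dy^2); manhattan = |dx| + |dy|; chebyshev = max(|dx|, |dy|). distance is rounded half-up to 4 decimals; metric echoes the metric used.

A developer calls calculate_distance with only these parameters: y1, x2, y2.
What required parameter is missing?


Required parameters: x1, y1, x2, y2
Provided: y1, x2, y2
Missing: x1
x1


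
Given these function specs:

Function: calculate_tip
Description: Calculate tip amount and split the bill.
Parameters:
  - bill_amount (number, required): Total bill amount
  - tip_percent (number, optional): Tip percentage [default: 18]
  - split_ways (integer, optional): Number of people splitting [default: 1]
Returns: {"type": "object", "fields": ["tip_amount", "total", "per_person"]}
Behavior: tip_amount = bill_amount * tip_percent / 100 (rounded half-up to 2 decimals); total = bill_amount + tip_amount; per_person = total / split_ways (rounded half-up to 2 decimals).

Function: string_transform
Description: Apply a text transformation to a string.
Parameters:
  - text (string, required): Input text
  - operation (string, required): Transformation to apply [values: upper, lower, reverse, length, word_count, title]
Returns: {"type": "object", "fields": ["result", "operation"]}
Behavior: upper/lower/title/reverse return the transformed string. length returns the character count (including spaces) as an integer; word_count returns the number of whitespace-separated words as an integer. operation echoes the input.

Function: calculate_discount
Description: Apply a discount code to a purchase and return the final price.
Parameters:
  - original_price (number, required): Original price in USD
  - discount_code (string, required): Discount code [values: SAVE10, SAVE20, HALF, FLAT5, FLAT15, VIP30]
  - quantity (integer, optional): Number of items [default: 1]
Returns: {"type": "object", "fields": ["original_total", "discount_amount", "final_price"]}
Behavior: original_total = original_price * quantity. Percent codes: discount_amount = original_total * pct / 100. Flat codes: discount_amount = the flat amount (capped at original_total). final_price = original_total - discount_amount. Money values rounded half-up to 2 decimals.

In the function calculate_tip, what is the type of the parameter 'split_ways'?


The calculate_tip spec declares:
  - split_ways (integer, optional): Number of people splitting [default: 1]
Type:
integer
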